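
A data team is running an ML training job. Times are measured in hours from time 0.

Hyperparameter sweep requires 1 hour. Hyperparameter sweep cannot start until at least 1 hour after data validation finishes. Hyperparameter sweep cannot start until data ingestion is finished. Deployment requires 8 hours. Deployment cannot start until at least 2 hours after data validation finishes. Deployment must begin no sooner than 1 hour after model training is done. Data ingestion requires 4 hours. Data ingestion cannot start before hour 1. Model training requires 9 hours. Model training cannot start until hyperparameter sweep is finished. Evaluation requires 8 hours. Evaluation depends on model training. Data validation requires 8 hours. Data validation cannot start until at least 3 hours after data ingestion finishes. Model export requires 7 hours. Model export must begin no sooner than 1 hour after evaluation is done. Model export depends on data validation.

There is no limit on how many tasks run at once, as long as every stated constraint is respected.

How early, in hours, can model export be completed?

43

Data ingestion cannot begin until its own release at hour 1. It runs from hour 1 to 1 + 4 = hour 5.
Data validation cannot begin until data ingestion (finishes hour 5, plus 3-hour gap → hour 8). It runs from hour 8 to 8 + 8 = hour 16.
For hyperparameter sweep: data validation (finishes hour 16, plus 1-hour gap → hour 17); data ingestion (finishes hour 5). Taking the maximum gives a start of hour 17, and it finishes at 17 + 1 = hour 18.
Model training waits on hyperparameter sweep (finishes hour 18), so it starts at hour 18 and finishes at 18 + 9 = hour 27.
After model training (finishes hour 27), evaluation can start at hour 27 and finishes at hour 35.
Model export cannot start until evaluation (finishes hour 35, plus 1-hour gap → hour 36); data validation (finishes hour 16). The controlling bound is hour 36, so model export finishes at 36 + 7 = hour 43.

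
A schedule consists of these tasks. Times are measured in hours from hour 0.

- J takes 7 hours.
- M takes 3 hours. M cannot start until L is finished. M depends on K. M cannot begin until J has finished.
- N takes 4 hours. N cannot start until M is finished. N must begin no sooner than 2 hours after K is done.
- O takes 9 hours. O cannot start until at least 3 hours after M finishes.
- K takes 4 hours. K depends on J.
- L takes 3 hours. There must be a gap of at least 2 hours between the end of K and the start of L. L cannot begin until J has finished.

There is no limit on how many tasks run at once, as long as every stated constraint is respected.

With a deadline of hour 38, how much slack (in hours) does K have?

7

J has no prerequisites, so it starts at hour 0 and finishes at hour 7.
After J (finishes hour 7), K can start at hour 7 and finishes at hour 11.

Working backward from the deadline:
To finish by hour 38, N (duration 4) must start no later than hour 34.
O must finish by hour 38; it takes 9 hours, so it must start by 38 − 9 = hour 29.
M feeds N (must start by hour 34); O (must start by hour 29, minus 3-hour gap → hour 26). Taking the minimum, M must finish by hour 26 and start by 26 − 3 = hour 23.
L has to be done before M (must start by hour 23). That means finishing by hour 23, i.e. starting by 23 − 3 = hour 20.
For K: L (must start by hour 20, minus 2-hour gap → hour 18); M (must start by hour 23); N (must start by hour 34, minus 2-hour gap → hour 32). The most restrictive is hour 18; with a 4-hour duration, K must start by hour 14.
So K can start as early as hour 7 and as late as hour 14, giving 14 − 7 = 7 hours of slack.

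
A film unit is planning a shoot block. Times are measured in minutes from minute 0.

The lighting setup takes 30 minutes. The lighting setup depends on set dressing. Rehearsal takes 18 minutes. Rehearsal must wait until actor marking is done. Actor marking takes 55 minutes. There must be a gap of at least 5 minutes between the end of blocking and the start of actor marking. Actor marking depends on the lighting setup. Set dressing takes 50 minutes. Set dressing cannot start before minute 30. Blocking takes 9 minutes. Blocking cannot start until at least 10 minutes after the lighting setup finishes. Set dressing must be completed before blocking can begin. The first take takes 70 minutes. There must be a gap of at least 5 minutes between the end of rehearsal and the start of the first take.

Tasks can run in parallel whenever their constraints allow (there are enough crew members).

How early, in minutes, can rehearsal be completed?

207

Set dressing cannot begin until its own release at minute 30. It runs from minute 30 to 30 + 50 = minute 80.
After set dressing (finishes minute 80), the lighting setup can start at minute 80 and finishes at minute 110.
For blocking: the lighting setup (finishes minute 110, plus 10-minute gap → minute 120); set dressing (finishes minute 80). Taking the maximum gives a start of minute 120, and it finishes at 120 + 9 = minute 129.
Actor marking has to wait for blocking (finishes minute 129, plus 5-minute gap → minute 134); the lighting setup (finishes minute 110). The latest of these is minute 134, so actor marking runs minute 134 to 134 + 55 = minute 189.
Rehearsal cannot begin until actor marking (finishes minute 189). It runs from minute 189 to 189 + 18 = minute 207.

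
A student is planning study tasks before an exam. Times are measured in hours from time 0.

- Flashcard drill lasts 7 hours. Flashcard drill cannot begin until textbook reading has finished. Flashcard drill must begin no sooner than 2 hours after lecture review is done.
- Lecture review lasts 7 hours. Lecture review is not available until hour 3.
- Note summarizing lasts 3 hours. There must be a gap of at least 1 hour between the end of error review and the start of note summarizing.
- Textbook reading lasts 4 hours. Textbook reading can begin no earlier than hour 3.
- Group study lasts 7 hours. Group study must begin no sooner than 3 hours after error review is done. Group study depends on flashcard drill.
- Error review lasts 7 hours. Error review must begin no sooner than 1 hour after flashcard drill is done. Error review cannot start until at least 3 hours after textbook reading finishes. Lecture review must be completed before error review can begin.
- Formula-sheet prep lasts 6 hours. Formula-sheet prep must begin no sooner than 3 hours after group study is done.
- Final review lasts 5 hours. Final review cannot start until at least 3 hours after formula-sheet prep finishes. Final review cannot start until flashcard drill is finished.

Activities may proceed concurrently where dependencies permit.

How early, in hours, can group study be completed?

Lecture review cannot begin until its own release at hour 3. It runs from hour 3 to 3 + 7 = hour 10.
Textbook reading waits on its own release at hour 3, so it starts at hour 3 and finishes at 3 + 4 = hour 7.
Flashcard drill needs all of textbook reading (finishes hour 7); lecture review (finishes hour 10, plus 2-hour gap → hour 12). That puts its earliest start at hour 12; it finishes at 12 + 7 = hour 19.
Error review cannot start until flashcard drill (finishes hour 19, plus 1-hour gap → hour 20); textbook reading (finishes hour 7, plus 3-hour gap → hour 10); lecture review (finishes hour 10). The controlling bound is hour 20, so error review finishes at 20 + 7 = hour 27.
For group study: error review (finishes hour 27, plus 3-hour gap → hour 30); flashcard drill (finishes hour 19). Taking the maximum gives a start of hour 30, and it finishes at 30 + 7 = hour 37.

37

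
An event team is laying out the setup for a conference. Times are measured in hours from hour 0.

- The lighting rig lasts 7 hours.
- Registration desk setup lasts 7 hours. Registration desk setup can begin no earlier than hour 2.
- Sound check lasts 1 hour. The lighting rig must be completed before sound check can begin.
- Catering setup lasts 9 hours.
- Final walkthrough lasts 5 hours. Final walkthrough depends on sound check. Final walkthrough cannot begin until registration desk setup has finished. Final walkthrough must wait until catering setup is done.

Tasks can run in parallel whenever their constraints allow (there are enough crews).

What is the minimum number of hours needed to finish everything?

14

Catering setup has no prerequisites, so it starts at hour 0 and finishes at hour 9.
After its own release at hour 2, registration desk setup can start at hour 2 and finishes at hour 9.
Nothing blocks the lighting rig, so it runs from hour 0 to hour 7.
After the lighting rig (finishes hour 7), sound check can start at hour 7 and finishes at hour 8.
Final walkthrough has to wait for sound check (finishes hour 8); registration desk setup (finishes hour 9); catering setup (finishes hour 9). The latest of these is hour 9, so final walkthrough runs hour 9 to 9 + 5 = hour 14.
All tasks are finished once the last one completes. Finish times: The lighting rig at 7, Registration desk setup at 9, Catering setup at 9, Sound check at 8, Final walkthrough at 14. The latest is hour 14.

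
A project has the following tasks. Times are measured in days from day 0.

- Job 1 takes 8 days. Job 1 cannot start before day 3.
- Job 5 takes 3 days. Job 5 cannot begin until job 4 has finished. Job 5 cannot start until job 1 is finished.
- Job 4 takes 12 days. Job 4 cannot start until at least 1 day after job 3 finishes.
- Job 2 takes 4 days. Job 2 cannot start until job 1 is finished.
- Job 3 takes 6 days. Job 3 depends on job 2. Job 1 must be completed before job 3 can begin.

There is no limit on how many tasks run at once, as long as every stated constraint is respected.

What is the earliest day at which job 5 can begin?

After its own release at day 3, job 1 can start at day 3 and finishes at day 11.
After job 1 (finishes day 11), job 2 can start at day 11 and finishes at day 15.
Job 3 cannot start until job 2 (finishes day 15); job 1 (finishes day 11). The controlling bound is day 15, so job 3 finishes at 15 + 6 = day 21.
Job 4 cannot begin until job 3 (finishes day 21, plus 1-day gap → day 22). It runs from day 22 to 22 + 12 = day 34.
Job 5 waits on job 4 (finishes day 34); job 1 (finishes day 11). The latest of these is day 34, which is the earliest job 5 can start.

34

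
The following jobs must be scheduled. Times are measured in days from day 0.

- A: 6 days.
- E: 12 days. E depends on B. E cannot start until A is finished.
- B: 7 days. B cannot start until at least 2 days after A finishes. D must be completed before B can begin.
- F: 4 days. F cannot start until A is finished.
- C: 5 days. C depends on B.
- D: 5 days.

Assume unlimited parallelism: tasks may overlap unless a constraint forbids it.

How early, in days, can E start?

15

D can start immediately at day 0; it finishes at day 5.
A can start immediately at day 0; it finishes at day 6.
B has to wait for A (finishes day 6, plus 2-day gap → day 8); D (finishes day 5). The latest of these is day 8, so B runs day 8 to 8 + 7 = day 15.
E waits on B (finishes day 15); A (finishes day 6). The latest of these is day 15, which is the earliest E can start.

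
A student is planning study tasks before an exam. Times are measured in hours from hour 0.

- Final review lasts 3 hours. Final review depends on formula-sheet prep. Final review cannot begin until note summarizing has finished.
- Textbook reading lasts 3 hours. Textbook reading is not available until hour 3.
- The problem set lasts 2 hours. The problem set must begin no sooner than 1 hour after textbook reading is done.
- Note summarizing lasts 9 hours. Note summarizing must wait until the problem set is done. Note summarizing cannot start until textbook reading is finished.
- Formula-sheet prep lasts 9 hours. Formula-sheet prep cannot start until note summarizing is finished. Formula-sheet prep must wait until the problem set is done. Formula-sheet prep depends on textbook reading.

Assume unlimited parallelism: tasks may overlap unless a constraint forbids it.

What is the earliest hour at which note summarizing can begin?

Textbook reading cannot begin until its own release at hour 3. It runs from hour 3 to 3 + 3 = hour 6.
The problem set waits on textbook reading (finishes hour 6, plus 1-hour gap → hour 7), so it starts at hour 7 and finishes at 7 + 2 = hour 9.
Note summarizing waits on the problem set (finishes hour 9); textbook reading (finishes hour 6). The latest of these is hour 9, which is the earliest note summarizing can start.

9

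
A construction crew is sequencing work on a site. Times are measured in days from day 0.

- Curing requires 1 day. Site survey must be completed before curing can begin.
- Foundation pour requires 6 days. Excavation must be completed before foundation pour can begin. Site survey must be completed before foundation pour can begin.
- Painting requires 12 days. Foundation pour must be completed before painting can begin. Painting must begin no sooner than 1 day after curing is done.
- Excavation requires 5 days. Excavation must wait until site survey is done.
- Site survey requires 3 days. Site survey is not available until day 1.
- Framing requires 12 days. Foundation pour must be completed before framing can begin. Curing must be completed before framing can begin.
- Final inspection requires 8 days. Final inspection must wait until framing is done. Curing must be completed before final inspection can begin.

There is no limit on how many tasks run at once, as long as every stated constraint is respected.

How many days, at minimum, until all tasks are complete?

Site survey cannot begin until its own release at day 1. It runs from day 1 to 1 + 3 = day 4.
After site survey (finishes day 4), curing can start at day 4 and finishes at day 5.
Excavation cannot begin until site survey (finishes day 4). It runs from day 4 to 4 + 5 = day 9.
Foundation pour needs all of excavation (finishes day 9); site survey (finishes day 4). That puts its earliest start at day 9; it finishes at 9 + 6 = day 15.
Painting has to wait for foundation pour (finishes day 15); curing (finishes day 5, plus 1-day gap → day 6). The latest of these is day 15, so painting runs day 15 to 15 + 12 = day 27.
Framing has to wait for foundation pour (finishes day 15); curing (finishes day 5). The latest of these is day 15, so framing runs day 15 to 15 + 12 = day 27.
Final inspection needs all of framing (finishes day 27); curing (finishes day 5). That puts its earliest start at day 27; it finishes at 27 + 8 = day 35.
All tasks are finished once the last one completes. Finish times: Site survey at 4, Excavation at 9, Foundation pour at 15, Curing at 5, Framing at 27, Painting at 27, Final inspection at 35. The latest is day 35.

35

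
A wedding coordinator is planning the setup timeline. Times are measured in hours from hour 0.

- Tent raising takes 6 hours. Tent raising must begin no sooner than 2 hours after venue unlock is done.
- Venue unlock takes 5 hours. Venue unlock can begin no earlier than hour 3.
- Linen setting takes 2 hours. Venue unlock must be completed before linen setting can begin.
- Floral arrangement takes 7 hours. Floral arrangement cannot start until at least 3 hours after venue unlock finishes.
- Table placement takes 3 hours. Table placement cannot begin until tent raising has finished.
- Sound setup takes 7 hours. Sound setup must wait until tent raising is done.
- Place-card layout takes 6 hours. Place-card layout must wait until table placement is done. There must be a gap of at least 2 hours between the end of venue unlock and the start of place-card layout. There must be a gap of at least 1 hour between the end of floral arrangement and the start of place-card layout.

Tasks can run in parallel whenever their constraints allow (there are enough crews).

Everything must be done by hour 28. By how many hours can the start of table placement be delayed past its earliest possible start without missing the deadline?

3

Venue unlock cannot begin until its own release at hour 3. It runs from hour 3 to 3 + 5 = hour 8.
Tent raising cannot begin until venue unlock (finishes hour 8, plus 2-hour gap → hour 10). It runs from hour 10 to 10 + 6 = hour 16.
Table placement waits on tent raising (finishes hour 16), so it starts at hour 16 and finishes at 16 + 3 = hour 19.

Working backward from the deadline:
Place-card layout has no dependents, so it just needs to finish by hour 28. Starting by 28 − 6 = hour 22 achieves that.
Since place-card layout (must start by hour 22) depends on it, table placement must finish by hour 22. Backing off its 3-hour duration gives a latest start of hour 19.
So table placement can start as early as hour 16 and as late as hour 19, giving 19 − 16 = 3 hours of slack.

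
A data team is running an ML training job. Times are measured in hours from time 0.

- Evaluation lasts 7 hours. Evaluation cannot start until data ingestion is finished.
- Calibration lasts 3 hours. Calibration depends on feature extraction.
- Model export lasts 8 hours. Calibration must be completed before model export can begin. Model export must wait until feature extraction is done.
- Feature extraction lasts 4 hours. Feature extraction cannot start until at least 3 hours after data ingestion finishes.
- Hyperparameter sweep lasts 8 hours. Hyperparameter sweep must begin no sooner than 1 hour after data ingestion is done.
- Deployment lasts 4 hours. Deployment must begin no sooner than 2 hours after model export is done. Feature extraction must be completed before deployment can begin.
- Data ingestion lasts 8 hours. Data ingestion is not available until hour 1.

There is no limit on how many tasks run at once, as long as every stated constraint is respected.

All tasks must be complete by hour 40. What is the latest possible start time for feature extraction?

Deployment must finish by hour 40; it takes 4 hours, so it must start by 40 − 4 = hour 36.
Model export feeds into deployment (must start by hour 36, minus 2-hour gap → hour 34); so model export must finish by hour 34 and therefore start by hour 26.
Since model export (must start by hour 26) depends on it, calibration must finish by hour 26. Backing off its 3-hour duration gives a latest start of hour 23.
Feature extraction has several dependents: calibration (must start by hour 23); model export (must start by hour 26); deployment (must start by hour 36). The earliest of those limits is hour 23, so feature extraction must start by 23 − 4 = hour 19.

19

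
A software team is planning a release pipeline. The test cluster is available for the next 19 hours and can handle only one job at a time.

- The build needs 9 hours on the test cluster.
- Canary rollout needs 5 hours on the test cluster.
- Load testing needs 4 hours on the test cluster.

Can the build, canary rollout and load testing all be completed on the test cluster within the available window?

Running back to back, the jobs need 9 + 5 + 4 = 18 hours on the test cluster.
Since 18 ≤ 19, they fit within the window.

Yes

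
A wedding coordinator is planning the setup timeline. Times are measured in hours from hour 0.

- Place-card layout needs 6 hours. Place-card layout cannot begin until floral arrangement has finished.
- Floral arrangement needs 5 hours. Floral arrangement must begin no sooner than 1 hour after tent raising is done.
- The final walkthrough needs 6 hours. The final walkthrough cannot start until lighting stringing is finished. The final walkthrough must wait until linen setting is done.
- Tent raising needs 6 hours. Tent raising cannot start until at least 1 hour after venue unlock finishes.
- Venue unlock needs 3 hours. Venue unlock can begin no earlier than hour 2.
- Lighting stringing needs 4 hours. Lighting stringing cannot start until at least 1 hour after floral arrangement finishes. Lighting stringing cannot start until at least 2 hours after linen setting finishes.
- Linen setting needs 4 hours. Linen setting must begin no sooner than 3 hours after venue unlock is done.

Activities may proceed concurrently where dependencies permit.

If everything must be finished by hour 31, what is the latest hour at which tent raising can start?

8

The final walkthrough must finish by hour 31; it takes 6 hours, so it must start by 31 − 6 = hour 25.
Since the final walkthrough (must start by hour 25) depends on it, lighting stringing must finish by hour 25. Backing off its 4-hour duration gives a latest start of hour 21.
Nothing follows place-card layout; the deadline of hour 31 is its only limit. It must start by 31 − 6 = hour 25.
Floral arrangement must finish in time for lighting stringing (must start by hour 21, minus 1-hour gap → hour 20); place-card layout (must start by hour 25). The tightest is hour 20, so floral arrangement must start by 20 − 5 = hour 15.
Since floral arrangement (must start by hour 15, minus 1-hour gap → hour 14) depends on it, tent raising must finish by hour 14. Backing off its 6-hour duration gives a latest start of hour 8.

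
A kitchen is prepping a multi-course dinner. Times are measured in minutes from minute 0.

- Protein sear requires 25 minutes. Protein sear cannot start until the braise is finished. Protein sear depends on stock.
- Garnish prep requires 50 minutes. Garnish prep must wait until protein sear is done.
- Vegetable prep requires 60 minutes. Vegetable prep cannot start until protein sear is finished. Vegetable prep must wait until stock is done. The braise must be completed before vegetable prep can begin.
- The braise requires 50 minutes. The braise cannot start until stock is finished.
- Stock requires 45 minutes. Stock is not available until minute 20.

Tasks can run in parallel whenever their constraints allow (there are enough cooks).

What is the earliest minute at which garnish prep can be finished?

190

Stock cannot begin until its own release at minute 20. It runs from minute 20 to 20 + 45 = minute 65.
The braise cannot begin until stock (finishes minute 65). It runs from minute 65 to 65 + 50 = minute 115.
Protein sear needs all of the braise (finishes minute 115); stock (finishes minute 65). That puts its earliest start at minute 115; it finishes at 115 + 25 = minute 140.
Garnish prep waits on protein sear (finishes minute 140), so it starts at minute 140 and finishes at 140 + 50 = minute 190.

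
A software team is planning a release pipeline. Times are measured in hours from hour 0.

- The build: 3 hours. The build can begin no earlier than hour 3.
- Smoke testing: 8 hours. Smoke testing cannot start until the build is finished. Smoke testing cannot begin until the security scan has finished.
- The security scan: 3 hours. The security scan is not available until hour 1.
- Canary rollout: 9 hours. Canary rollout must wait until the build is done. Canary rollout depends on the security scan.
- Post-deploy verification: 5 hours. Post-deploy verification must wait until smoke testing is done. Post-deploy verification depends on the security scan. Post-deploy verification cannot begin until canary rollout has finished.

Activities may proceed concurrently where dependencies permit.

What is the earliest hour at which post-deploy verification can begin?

The security scan cannot begin until its own release at hour 1. It runs from hour 1 to 1 + 3 = hour 4.
The build waits on its own release at hour 3, so it starts at hour 3 and finishes at 3 + 3 = hour 6.
For canary rollout: the build (finishes hour 6); the security scan (finishes hour 4). Taking the maximum gives a start of hour 6, and it finishes at 6 + 9 = hour 15.
Smoke testing has to wait for the build (finishes hour 6); the security scan (finishes hour 4). The latest of these is hour 6, so smoke testing runs hour 6 to 6 + 8 = hour 14.
Post-deploy verification waits on smoke testing (finishes hour 14); the security scan (finishes hour 4); canary rollout (finishes hour 15). The latest of these is hour 15, which is the earliest post-deploy verification can start.

15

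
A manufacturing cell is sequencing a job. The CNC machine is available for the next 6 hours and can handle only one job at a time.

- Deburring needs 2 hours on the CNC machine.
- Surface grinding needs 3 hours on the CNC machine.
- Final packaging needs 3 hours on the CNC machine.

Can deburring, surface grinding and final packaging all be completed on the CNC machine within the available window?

No

Running back to back, the jobs need 2 + 3 + 3 = 8 hours on the CNC machine.
Since 8 > 6, they cannot all fit.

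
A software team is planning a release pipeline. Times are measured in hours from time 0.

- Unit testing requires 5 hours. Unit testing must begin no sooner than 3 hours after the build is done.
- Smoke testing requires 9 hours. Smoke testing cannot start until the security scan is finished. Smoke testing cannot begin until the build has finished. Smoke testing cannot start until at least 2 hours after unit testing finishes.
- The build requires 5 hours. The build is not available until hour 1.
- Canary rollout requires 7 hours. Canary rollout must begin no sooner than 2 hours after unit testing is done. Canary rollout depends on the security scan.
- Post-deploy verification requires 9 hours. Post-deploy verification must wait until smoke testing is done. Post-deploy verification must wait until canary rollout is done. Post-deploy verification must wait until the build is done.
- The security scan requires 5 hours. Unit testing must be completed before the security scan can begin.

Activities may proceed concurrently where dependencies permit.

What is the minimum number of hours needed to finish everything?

After its own release at hour 1, the build can start at hour 1 and finishes at hour 6.
Unit testing cannot begin until the build (finishes hour 6, plus 3-hour gap → hour 9). It runs from hour 9 to 9 + 5 = hour 14.
After unit testing (finishes hour 14), the security scan can start at hour 14 and finishes at hour 19.
Canary rollout has to wait for unit testing (finishes hour 14, plus 2-hour gap → hour 16); the security scan (finishes hour 19). The latest of these is hour 19, so canary rollout runs hour 19 to 19 + 7 = hour 26.
Smoke testing needs all of the security scan (finishes hour 19); the build (finishes hour 6); unit testing (finishes hour 14, plus 2-hour gap → hour 16). That puts its earliest start at hour 19; it finishes at 19 + 9 = hour 28.
For post-deploy verification: smoke testing (finishes hour 28); canary rollout (finishes hour 26); the build (finishes hour 6). Taking the maximum gives a start of hour 28, and it finishes at 28 + 9 = hour 37.
All tasks are finished once the last one completes. Finish times: The build at 6, Unit testing at 14, The security scan at 19, Smoke testing at 28, Canary rollout at 26, Post-deploy verification at 37. The latest is hour 37.

37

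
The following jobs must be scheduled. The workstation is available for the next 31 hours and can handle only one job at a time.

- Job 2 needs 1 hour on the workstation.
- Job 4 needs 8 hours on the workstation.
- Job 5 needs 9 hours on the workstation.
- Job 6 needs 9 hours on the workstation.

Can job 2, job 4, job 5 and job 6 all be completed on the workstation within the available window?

Yes

Running back to back, the jobs need 1 + 8 + 9 + 9 = 27 hours on the workstation.
Since 27 ≤ 31, they fit within the window.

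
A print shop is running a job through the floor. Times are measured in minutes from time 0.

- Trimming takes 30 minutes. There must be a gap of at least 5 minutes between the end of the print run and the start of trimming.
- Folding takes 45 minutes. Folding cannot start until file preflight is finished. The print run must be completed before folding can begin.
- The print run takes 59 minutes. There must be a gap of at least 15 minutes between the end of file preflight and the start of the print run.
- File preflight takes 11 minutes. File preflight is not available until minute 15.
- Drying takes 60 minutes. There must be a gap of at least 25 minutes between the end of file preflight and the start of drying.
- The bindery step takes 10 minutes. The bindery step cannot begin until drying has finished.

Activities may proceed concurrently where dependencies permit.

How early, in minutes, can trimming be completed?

After its own release at minute 15, file preflight can start at minute 15 and finishes at minute 26.
The print run cannot begin until file preflight (finishes minute 26, plus 15-minute gap → minute 41). It runs from minute 41 to 41 + 59 = minute 100.
Trimming cannot begin until the print run (finishes minute 100, plus 5-minute gap → minute 105). It runs from minute 105 to 105 + 30 = minute 135.

135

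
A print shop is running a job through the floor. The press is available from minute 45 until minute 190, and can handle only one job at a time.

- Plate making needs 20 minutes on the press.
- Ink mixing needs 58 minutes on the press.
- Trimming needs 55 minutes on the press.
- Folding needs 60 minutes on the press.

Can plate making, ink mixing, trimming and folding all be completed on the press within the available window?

No

The press window is 190 − 45 = 145 minutes.
Running back to back, the jobs need 20 + 58 + 55 + 60 = 193 minutes on the press.
Since 193 > 145, they cannot all fit.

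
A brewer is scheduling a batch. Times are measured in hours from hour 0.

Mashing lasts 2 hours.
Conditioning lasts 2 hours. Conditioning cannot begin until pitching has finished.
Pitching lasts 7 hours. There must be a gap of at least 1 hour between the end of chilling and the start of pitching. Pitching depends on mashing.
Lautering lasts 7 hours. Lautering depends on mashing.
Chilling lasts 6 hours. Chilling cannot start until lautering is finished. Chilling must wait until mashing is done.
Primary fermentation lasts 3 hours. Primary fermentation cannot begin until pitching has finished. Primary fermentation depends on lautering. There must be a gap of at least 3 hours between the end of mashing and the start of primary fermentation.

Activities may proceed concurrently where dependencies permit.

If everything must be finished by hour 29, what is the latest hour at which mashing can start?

Primary fermentation has no dependents, so it just needs to finish by hour 29. Starting by 29 − 3 = hour 26 achieves that.
To finish by hour 29, conditioning (duration 2) must start no later than hour 27.
Pitching has several dependents: primary fermentation (must start by hour 26); conditioning (must start by hour 27). The earliest of those limits is hour 26, so pitching must start by 26 − 7 = hour 19.
Chilling feeds into pitching (must start by hour 19, minus 1-hour gap → hour 18); so chilling must finish by hour 18 and therefore start by hour 12.
Lautering must finish in time for chilling (must start by hour 12); primary fermentation (must start by hour 26). The tightest is hour 12, so lautering must start by 12 − 7 = hour 5.
Mashing has several dependents: lautering (must start by hour 5); chilling (must start by hour 12); pitching (must start by hour 19); primary fermentation (must start by hour 26, minus 3-hour gap → hour 23). The earliest of those limits is hour 5, so mashing must start by 5 − 2 = hour 3.

3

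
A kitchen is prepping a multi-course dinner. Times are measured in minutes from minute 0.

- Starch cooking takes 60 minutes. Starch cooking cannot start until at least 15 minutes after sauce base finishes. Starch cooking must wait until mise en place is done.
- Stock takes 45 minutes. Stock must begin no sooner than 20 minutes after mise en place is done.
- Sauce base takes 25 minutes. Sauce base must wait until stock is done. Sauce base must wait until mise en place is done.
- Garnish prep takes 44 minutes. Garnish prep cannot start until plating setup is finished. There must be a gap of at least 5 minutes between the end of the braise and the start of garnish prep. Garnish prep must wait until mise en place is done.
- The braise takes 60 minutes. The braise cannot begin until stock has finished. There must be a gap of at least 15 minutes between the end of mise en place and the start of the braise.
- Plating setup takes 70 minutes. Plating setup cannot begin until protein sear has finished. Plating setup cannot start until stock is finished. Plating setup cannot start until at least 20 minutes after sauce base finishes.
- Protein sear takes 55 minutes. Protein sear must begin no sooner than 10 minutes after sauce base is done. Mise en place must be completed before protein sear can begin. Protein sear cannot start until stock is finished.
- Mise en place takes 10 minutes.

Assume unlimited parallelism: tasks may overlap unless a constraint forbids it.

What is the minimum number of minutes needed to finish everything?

Nothing blocks mise en place, so it runs from minute 0 to minute 10.
After mise en place (finishes minute 10, plus 20-minute gap → minute 30), stock can start at minute 30 and finishes at minute 75.
For the braise: stock (finishes minute 75); mise en place (finishes minute 10, plus 15-minute gap → minute 25). Taking the maximum gives a start of minute 75, and it finishes at 75 + 60 = minute 135.
Sauce base has to wait for stock (finishes minute 75); mise en place (finishes minute 10). The latest of these is minute 75, so sauce base runs minute 75 to 75 + 25 = minute 100.
Starch cooking cannot start until sauce base (finishes minute 100, plus 15-minute gap → minute 115); mise en place (finishes minute 10). The controlling bound is minute 115, so starch cooking finishes at 115 + 60 = minute 175.
Protein sear has to wait for sauce base (finishes minute 100, plus 10-minute gap → minute 110); mise en place (finishes minute 10); stock (finishes minute 75). The latest of these is minute 110, so protein sear runs minute 110 to 110 + 55 = minute 165.
For plating setup: protein sear (finishes minute 165); stock (finishes minute 75); sauce base (finishes minute 100, plus 20-minute gap → minute 120). Taking the maximum gives a start of minute 165, and it finishes at 165 + 70 = minute 235.
Garnish prep has to wait for plating setup (finishes minute 235); the braise (finishes minute 135, plus 5-minute gap → minute 140); mise en place (finishes minute 10). The latest of these is minute 235, so garnish prep runs minute 235 to 235 + 44 = minute 279.
All tasks are finished once the last one completes. Finish times: Mise en place at 10, Stock at 75, Sauce base at 100, The braise at 135, Protein sear at 165, Starch cooking at 175, Plating setup at 235, Garnish prep at 279. The latest is minute 279.

279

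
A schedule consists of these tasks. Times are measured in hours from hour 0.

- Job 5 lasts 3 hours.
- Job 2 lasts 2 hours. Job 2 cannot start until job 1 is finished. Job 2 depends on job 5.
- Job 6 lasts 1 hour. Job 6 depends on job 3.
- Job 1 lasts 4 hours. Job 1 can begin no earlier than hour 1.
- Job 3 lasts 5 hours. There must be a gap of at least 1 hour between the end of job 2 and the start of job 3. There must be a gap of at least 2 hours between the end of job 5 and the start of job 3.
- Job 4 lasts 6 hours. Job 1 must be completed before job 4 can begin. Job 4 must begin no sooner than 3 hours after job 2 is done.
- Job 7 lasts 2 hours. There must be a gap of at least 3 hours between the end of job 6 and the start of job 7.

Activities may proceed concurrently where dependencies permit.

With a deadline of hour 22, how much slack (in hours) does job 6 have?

3

Nothing blocks job 5, so it runs from hour 0 to hour 3.
After its own release at hour 1, job 1 can start at hour 1 and finishes at hour 5.
Job 2 cannot start until job 1 (finishes hour 5); job 5 (finishes hour 3). The controlling bound is hour 5, so job 2 finishes at 5 + 2 = hour 7.
Job 3 needs all of job 2 (finishes hour 7, plus 1-hour gap → hour 8); job 5 (finishes hour 3, plus 2-hour gap → hour 5). That puts its earliest start at hour 8; it finishes at 8 + 5 = hour 13.
Job 6 cannot begin until job 3 (finishes hour 13). It runs from hour 13 to 13 + 1 = hour 14.

Working backward from the deadline:
Nothing follows job 7; the deadline of hour 22 is its only limit. It must start by 22 − 2 = hour 20.
Job 6 has to be done before job 7 (must start by hour 20, minus 3-hour gap → hour 17). That means finishing by hour 17, i.e. starting by 17 − 1 = hour 16.
So job 6 can start as early as hour 13 and as late as hour 16, giving 16 − 13 = 3 hours of slack.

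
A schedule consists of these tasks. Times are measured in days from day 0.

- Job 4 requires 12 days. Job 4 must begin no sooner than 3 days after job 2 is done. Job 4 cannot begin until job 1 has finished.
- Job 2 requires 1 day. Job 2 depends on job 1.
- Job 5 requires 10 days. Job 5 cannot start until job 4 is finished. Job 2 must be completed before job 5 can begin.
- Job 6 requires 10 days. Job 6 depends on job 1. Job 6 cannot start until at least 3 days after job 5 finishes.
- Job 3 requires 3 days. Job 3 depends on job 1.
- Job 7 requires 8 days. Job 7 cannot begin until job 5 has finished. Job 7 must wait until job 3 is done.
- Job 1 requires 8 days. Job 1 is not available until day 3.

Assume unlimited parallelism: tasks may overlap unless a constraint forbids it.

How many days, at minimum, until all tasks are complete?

Job 1 waits on its own release at day 3, so it starts at day 3 and finishes at 3 + 8 = day 11.
Job 3 cannot begin until job 1 (finishes day 11). It runs from day 11 to 11 + 3 = day 14.
Job 2 waits on job 1 (finishes day 11), so it starts at day 11 and finishes at 11 + 1 = day 12.
Job 4 cannot start until job 2 (finishes day 12, plus 3-day gap → day 15); job 1 (finishes day 11). The controlling bound is day 15, so job 4 finishes at 15 + 12 = day 27.
Job 5 needs all of job 4 (finishes day 27); job 2 (finishes day 12). That puts its earliest start at day 27; it finishes at 27 + 10 = day 37.
Job 7 needs all of job 5 (finishes day 37); job 3 (finishes day 14). That puts its earliest start at day 37; it finishes at 37 + 8 = day 45.
Job 6 needs all of job 1 (finishes day 11); job 5 (finishes day 37, plus 3-day gap → day 40). That puts its earliest start at day 40; it finishes at 40 + 10 = day 50.
All tasks are finished once the last one completes. Finish times: Job 1 at 11, Job 2 at 12, Job 3 at 14, Job 4 at 27, Job 5 at 37, Job 6 at 50, Job 7 at 45. The latest is day 50.

50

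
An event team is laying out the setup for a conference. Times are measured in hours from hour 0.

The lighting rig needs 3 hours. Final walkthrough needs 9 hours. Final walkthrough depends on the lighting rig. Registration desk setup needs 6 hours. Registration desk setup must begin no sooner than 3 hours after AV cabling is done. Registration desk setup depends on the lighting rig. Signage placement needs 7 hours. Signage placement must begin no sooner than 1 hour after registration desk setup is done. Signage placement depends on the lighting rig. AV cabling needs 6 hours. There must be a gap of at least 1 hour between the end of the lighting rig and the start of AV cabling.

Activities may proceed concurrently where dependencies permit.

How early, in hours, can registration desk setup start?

The lighting rig has no prerequisites, so it starts at hour 0 and finishes at hour 3.
AV cabling waits on the lighting rig (finishes hour 3, plus 1-hour gap → hour 4), so it starts at hour 4 and finishes at 4 + 6 = hour 10.
Registration desk setup waits on AV cabling (finishes hour 10, plus 3-hour gap → hour 13); the lighting rig (finishes hour 3). The latest of these is hour 13, which is the earliest registration desk setup can start.

13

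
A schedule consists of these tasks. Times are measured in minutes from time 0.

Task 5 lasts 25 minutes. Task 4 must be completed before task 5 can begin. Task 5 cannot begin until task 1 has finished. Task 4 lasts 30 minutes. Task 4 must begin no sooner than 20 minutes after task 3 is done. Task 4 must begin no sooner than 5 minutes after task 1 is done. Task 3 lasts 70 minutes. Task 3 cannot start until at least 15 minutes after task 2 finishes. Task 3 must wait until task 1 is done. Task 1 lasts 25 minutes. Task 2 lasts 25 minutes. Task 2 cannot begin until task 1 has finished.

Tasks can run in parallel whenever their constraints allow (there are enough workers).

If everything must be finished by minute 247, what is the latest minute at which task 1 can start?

37

Nothing follows task 5; the deadline of minute 247 is its only limit. It must start by 247 − 25 = minute 222.
Task 4 has to be done before task 5 (must start by minute 222). That means finishing by minute 222, i.e. starting by 222 − 30 = minute 192.
Task 3 must finish before task 4 (must start by minute 192, minus 20-minute gap → minute 172). With a 70-minute duration, task 3 must start by 172 − 70 = minute 102.
Since task 3 (must start by minute 102, minus 15-minute gap → minute 87) depends on it, task 2 must finish by minute 87. Backing off its 25-minute duration gives a latest start of minute 62.
Task 1 feeds task 2 (must start by minute 62); task 3 (must start by minute 102); task 4 (must start by minute 192, minus 5-minute gap → minute 187); task 5 (must start by minute 222). Taking the minimum, task 1 must finish by minute 62 and start by 62 − 25 = minute 37.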